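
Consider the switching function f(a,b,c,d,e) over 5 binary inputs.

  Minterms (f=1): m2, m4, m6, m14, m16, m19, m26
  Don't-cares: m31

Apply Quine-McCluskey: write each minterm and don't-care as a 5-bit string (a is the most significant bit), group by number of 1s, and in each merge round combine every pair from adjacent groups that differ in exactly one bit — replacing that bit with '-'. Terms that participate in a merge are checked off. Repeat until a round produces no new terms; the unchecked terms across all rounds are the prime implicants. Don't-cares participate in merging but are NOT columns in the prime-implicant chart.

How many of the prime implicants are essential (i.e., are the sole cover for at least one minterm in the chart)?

6

Round 0: 00010✓ 00100✓ 00110✓ 01110✓ 10000 10011 11010 11111
Round 1: 0-110 00-10 001-0
PIs = {0-110, 00-10, 001-0, 10000, 10011, 11010, 11111}
Coverage chart:
  m2: 00-10 ←essential
  m4: 001-0 ←essential
  m6: 0-110,00-10,001-0
  m14: 0-110 ←essential
  m16: 10000 ←essential
  m19: 10011 ←essential
  m26: 11010 ←essential
Essential: 0-110, 00-10, 001-0, 10000, 10011, 11010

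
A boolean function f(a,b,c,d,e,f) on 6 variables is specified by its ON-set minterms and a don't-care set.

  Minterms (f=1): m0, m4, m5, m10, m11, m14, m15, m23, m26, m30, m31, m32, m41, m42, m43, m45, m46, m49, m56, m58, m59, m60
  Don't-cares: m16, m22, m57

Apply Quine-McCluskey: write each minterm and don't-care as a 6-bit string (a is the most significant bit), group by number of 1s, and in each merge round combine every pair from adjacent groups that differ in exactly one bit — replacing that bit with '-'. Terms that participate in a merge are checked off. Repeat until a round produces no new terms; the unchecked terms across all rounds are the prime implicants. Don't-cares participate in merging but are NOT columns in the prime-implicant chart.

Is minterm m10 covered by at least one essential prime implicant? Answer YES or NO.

YES

size-2^0 implicants → 000000(✓)  000100(✓)  000101(✓)  001010(✓)  001011(✓)  001110(✓)  001111(✓)  010000(✓)  010110(✓)  010111(✓)  011010(✓)  011110(✓)  011111(✓)  100000(✓)  101001(✓)  101010(✓)  101011(✓)  101101(✓)  101110(✓)  110001(✓)  111000(✓)  111001(✓)  111010(✓)  111011(✓)  111100(✓)
size-2^1 implicants → -00000  -01010(✓)  -01011(✓)  -01110(✓)  -11010(✓)  0-0000  0-1010(✓)  0-1110(✓)  0-1111(✓)  000-00  00010-  001-10(✓)  001-11(✓)  00101-(✓)  00111-(✓)  01-110(✓)  01-111(✓)  01011-(✓)  011-10(✓)  01111-(✓)  1-1001(✓)  1-1010(✓)  1-1011(✓)  101-01  101-10(✓)  1010-1(✓)  10101-(✓)  11-001  111-00  1110-0(✓)  1110-1(✓)  11100-(✓)  11101-(✓)
size-2^2 implicants → --1010  -01-10  -0101-  0-1-10  0-111-  001-1-  01-11-  1-10-1  1-101-  1110--
Unchecked terms (primes): --1010, -00000, -01-10, -0101-, 0-0000, 0-1-10, 0-111-, 000-00, 00010-, 001-1-, 01-11-, 1-10-1, 1-101-, 101-01, 11-001, 111-00, 1110--
Minterm coverage:
  m0 ⊆ -00000,0-0000,000-00
  m4 ⊆ 000-00,00010-
  m5 ⊆ 00010- [E]
  m10 ⊆ --1010,-01-10,-0101-,0-1-10,001-1-
  m11 ⊆ -0101-,001-1-
  m14 ⊆ -01-10,0-1-10,0-111-,001-1-
  m15 ⊆ 0-111-,001-1-
  m23 ⊆ 01-11- [E]
  m26 ⊆ --1010,0-1-10
  m30 ⊆ 0-1-10,0-111-,01-11-
  m31 ⊆ 0-111-,01-11-
  m32 ⊆ -00000 [E]
  m41 ⊆ 1-10-1,101-01
  m42 ⊆ --1010,-01-10,-0101-,1-101-
  m43 ⊆ -0101-,1-10-1,1-101-
  m45 ⊆ 101-01 [E]
  m46 ⊆ -01-10 [E]
  m49 ⊆ 11-001 [E]
  m56 ⊆ 111-00,1110--
  m58 ⊆ --1010,1-101-,1110--
  m59 ⊆ 1-10-1,1-101-,1110--
  m60 ⊆ 111-00 [E]
E = {-00000, -01-10, 00010-, 01-11-, 101-01, 11-001, 111-00}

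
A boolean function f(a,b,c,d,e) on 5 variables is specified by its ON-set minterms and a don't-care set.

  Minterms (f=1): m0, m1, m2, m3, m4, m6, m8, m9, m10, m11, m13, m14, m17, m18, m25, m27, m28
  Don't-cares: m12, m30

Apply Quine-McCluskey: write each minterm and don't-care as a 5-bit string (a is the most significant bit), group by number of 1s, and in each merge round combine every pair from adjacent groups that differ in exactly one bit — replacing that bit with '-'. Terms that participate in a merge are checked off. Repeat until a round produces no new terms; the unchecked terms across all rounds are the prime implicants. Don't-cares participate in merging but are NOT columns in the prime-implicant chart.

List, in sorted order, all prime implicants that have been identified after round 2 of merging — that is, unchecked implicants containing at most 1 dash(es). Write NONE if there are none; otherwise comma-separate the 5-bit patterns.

Round 0: 00000✓ 00001✓ 00010✓ 00011✓ 00100✓ 00110✓ 01000✓ 01001✓ 01010✓ 01011✓ 01100✓ 01101✓ 01110✓ 10001✓ 10010✓ 11001✓ 11011✓ 11100✓ 11110✓
Round 1: -0001✓ -0010 -1001✓ -1011✓ -1100✓ -1110✓ 0-000✓ 0-001✓ 0-010✓ 0-011✓ 0-100✓ 0-110✓ 00-00✓ 00-10✓ 000-0✓ 000-1✓ 0000-✓ 0001-✓ 001-0✓ 01-00✓ 01-01✓ 01-10✓ 010-0✓ 010-1✓ 0100-✓ 0101-✓ 011-0✓ 0110-✓ 1-001✓ 110-1✓ 111-0✓
Round 2: --001 -10-1 -11-0 0--00✓ 0--10✓ 0-0-0✓ 0-0-1✓ 0-00-✓ 0-01-✓ 0-1-0✓ 00--0✓ 000--✓ 01--0✓ 01-0- 010--✓
Round 3: 0---0 0-0--
PIs = {--001, -0010, -10-1, -11-0, 0---0, 0-0--, 01-0-}

-0010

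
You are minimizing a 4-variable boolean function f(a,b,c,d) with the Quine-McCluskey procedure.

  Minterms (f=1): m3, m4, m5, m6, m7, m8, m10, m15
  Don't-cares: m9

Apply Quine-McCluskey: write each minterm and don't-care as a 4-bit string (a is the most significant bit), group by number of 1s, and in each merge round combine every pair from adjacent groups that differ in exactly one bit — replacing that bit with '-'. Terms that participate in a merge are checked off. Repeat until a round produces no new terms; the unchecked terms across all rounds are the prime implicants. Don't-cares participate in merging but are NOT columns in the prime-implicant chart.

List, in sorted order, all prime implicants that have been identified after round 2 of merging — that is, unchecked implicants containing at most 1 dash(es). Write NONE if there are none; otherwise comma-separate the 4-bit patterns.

size-2^0 implicants → 0011(✓)  0100(✓)  0101(✓)  0110(✓)  0111(✓)  1000(✓)  1001(✓)  1010(✓)  1111(✓)
size-2^1 implicants → -111  0-11  01-0(✓)  01-1(✓)  010-(✓)  011-(✓)  10-0  100-
size-2^2 implicants → 01--
Unchecked terms (primes): -111, 0-11, 01--, 10-0, 100-

-111, 0-11, 10-0, 100-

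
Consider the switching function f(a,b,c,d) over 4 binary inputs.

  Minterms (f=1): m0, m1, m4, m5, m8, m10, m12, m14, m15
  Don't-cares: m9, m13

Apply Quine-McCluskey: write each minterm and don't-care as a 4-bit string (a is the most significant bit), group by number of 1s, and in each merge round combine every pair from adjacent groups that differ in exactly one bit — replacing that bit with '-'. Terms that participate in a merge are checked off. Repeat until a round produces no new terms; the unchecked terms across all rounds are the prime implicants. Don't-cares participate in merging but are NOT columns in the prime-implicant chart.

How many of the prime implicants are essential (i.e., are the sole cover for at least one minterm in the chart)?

3

[col 0] 0000*, 0001*, 0100*, 0101*, 1000*, 1001*, 1010*, 1100*, 1101*, 1110*, 1111*
[col 1] -000*, -001*, -100*, -101*, 0-00*, 0-01*, 000-*, 010-*, 1-00*, 1-01*, 1-10*, 10-0*, 100-*, 11-0*, 11-1*, 110-*, 111-*
[col 2] --00*, --01*, -00-*, -10-*, 0-0-*, 1--0, 1-0-*, 11--
[col 3] --0-
Prime implicants: --0-, 1--0, 11--
PI chart (minterm → PIs covering it):
  0 | --0-  (sole → essential)
  1 | --0-  (sole → essential)
  4 | --0-  (sole → essential)
  5 | --0-  (sole → essential)
  8 | --0-,1--0
  10 | 1--0  (sole → essential)
  12 | --0-,1--0,11--
  14 | 1--0,11--
  15 | 11--  (sole → essential)
Essential prime implicants: --0-, 1--0, 11--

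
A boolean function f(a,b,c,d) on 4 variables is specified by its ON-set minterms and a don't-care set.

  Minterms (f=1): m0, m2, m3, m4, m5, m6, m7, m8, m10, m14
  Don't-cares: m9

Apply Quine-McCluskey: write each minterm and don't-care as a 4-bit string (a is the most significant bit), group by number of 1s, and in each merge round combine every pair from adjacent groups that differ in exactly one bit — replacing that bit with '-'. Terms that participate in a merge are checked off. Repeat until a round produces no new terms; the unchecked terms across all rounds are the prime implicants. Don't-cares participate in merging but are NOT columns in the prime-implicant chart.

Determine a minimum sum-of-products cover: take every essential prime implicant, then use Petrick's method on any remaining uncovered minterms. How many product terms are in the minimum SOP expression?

[col 0] 0000*, 0010*, 0011*, 0100*, 0101*, 0110*, 0111*, 1000*, 1001*, 1010*, 1110*
[col 1] -000*, -010*, -110*, 0-00*, 0-10*, 0-11*, 00-0*, 001-*, 01-0*, 01-1*, 010-*, 011-*, 1-10*, 10-0*, 100-
[col 2] --10, -0-0, 0--0, 0-1-, 01--
Prime implicants: --10, -0-0, 0--0, 0-1-, 01--, 100-
PI chart (minterm → PIs covering it):
  0 | -0-0,0--0
  2 | --10,-0-0,0--0,0-1-
  3 | 0-1-  (sole → essential)
  4 | 0--0,01--
  5 | 01--  (sole → essential)
  6 | --10,0--0,0-1-,01--
  7 | 0-1-,01--
  8 | -0-0,100-
  10 | --10,-0-0
  14 | --10  (sole → essential)
Essential prime implicants: --10, 0-1-, 01--
Petrick residual → -0-0
Minimum SOP uses 4 PIs: cd' + b'd' + a'c + a'b

4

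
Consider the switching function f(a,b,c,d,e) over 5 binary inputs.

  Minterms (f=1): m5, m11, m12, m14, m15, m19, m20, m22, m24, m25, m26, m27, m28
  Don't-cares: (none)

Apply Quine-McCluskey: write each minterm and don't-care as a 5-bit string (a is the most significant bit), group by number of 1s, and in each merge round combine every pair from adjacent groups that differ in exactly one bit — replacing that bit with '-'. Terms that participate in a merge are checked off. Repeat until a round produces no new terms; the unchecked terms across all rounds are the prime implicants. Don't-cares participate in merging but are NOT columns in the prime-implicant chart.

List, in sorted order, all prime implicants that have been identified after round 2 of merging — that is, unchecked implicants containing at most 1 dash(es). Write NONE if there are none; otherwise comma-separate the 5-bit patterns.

size-2^0 implicants → 00101  01011(✓)  01100(✓)  01110(✓)  01111(✓)  10011(✓)  10100(✓)  10110(✓)  11000(✓)  11001(✓)  11010(✓)  11011(✓)  11100(✓)
size-2^1 implicants → -1011  -1100  01-11  011-0  0111-  1-011  1-100  101-0  11-00  110-0(✓)  110-1(✓)  1100-(✓)  1101-(✓)
size-2^2 implicants → 110--
Unchecked terms (primes): -1011, -1100, 00101, 01-11, 011-0, 0111-, 1-011, 1-100, 101-0, 11-00, 110--

-1011, -1100, 00101, 01-11, 011-0, 0111-, 1-011, 1-100, 101-0, 11-00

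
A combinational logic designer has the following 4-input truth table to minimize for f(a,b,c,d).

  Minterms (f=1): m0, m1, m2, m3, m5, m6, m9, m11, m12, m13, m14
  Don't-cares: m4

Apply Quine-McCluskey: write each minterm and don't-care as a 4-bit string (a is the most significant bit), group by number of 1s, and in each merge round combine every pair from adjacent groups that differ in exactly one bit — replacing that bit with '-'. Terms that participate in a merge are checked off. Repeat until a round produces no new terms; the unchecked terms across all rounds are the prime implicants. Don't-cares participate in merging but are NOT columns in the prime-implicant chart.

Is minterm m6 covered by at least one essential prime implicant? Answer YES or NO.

size-2^0 implicants → 0000(✓)  0001(✓)  0010(✓)  0011(✓)  0100(✓)  0101(✓)  0110(✓)  1001(✓)  1011(✓)  1100(✓)  1101(✓)  1110(✓)
size-2^1 implicants → -001(✓)  -011(✓)  -100(✓)  -101(✓)  -110(✓)  0-00(✓)  0-01(✓)  0-10(✓)  00-0(✓)  00-1(✓)  000-(✓)  001-(✓)  01-0(✓)  010-(✓)  1-01(✓)  10-1(✓)  11-0(✓)  110-(✓)
size-2^2 implicants → --01  -0-1  -1-0  -10-  0--0  0-0-  00--
Unchecked terms (primes): --01, -0-1, -1-0, -10-, 0--0, 0-0-, 00--
Minterm coverage:
  m0 ⊆ 0--0,0-0-,00--
  m1 ⊆ --01,-0-1,0-0-,00--
  m2 ⊆ 0--0,00--
  m3 ⊆ -0-1,00--
  m5 ⊆ --01,-10-,0-0-
  m6 ⊆ -1-0,0--0
  m9 ⊆ --01,-0-1
  m11 ⊆ -0-1 [E]
  m12 ⊆ -1-0,-10-
  m13 ⊆ --01,-10-
  m14 ⊆ -1-0 [E]
E = {-0-1, -1-0}

YES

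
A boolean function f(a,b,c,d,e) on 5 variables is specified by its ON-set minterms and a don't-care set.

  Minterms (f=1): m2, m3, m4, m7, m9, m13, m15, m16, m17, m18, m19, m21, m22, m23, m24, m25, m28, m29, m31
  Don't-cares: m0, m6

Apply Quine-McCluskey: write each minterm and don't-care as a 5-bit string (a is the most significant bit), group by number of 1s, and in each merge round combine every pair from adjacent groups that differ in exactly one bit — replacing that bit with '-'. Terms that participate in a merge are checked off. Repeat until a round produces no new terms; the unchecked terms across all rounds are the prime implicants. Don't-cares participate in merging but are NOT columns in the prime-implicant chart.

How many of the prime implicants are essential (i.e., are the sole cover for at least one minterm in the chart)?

4

size-2^0 implicants → 00000(✓)  00010(✓)  00011(✓)  00100(✓)  00110(✓)  00111(✓)  01001(✓)  01101(✓)  01111(✓)  10000(✓)  10001(✓)  10010(✓)  10011(✓)  10101(✓)  10110(✓)  10111(✓)  11000(✓)  11001(✓)  11100(✓)  11101(✓)  11111(✓)
size-2^1 implicants → -0000(✓)  -0010(✓)  -0011(✓)  -0110(✓)  -0111(✓)  -1001(✓)  -1101(✓)  -1111(✓)  0-111(✓)  00-00(✓)  00-10(✓)  00-11(✓)  000-0(✓)  0001-(✓)  001-0(✓)  0011-(✓)  01-01(✓)  011-1(✓)  1-000(✓)  1-001(✓)  1-101(✓)  1-111(✓)  10-01(✓)  10-10(✓)  10-11(✓)  100-0(✓)  100-1(✓)  1000-(✓)  1001-(✓)  101-1(✓)  1011-(✓)  11-00(✓)  11-01(✓)  1100-(✓)  111-1(✓)  1110-(✓)
size-2^2 implicants → --111  -0-10(✓)  -0-11(✓)  -00-0  -001-(✓)  -011-(✓)  -1-01  -11-1  00--0  00-1-(✓)  1--01  1-00-  1-1-1  10--1  10-1-(✓)  100--  11-0-
size-2^3 implicants → -0-1-
Unchecked terms (primes): --111, -0-1-, -00-0, -1-01, -11-1, 00--0, 1--01, 1-00-, 1-1-1, 10--1, 100--, 11-0-
Minterm coverage:
  m2 ⊆ -0-1-,-00-0,00--0
  m3 ⊆ -0-1- [E]
  m4 ⊆ 00--0 [E]
  m7 ⊆ --111,-0-1-
  m9 ⊆ -1-01 [E]
  m13 ⊆ -1-01,-11-1
  m15 ⊆ --111,-11-1
  m16 ⊆ -00-0,1-00-,100--
  m17 ⊆ 1--01,1-00-,10--1,100--
  m18 ⊆ -0-1-,-00-0,100--
  m19 ⊆ -0-1-,10--1,100--
  m21 ⊆ 1--01,1-1-1,10--1
  m22 ⊆ -0-1- [E]
  m23 ⊆ --111,-0-1-,1-1-1,10--1
  m24 ⊆ 1-00-,11-0-
  m25 ⊆ -1-01,1--01,1-00-,11-0-
  m28 ⊆ 11-0- [E]
  m29 ⊆ -1-01,-11-1,1--01,1-1-1,11-0-
  m31 ⊆ --111,-11-1,1-1-1
E = {-0-1-, -1-01, 00--0, 11-0-}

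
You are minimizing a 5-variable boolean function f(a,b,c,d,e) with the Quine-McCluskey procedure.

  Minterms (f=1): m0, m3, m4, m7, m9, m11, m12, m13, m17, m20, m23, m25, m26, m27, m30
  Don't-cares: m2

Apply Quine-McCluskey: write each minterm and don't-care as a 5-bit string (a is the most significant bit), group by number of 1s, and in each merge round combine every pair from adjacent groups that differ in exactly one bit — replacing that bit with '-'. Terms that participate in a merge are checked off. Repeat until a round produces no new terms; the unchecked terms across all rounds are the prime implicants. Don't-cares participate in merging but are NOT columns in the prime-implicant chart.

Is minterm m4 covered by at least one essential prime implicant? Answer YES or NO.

size-2^0 implicants → 00000(✓)  00010(✓)  00011(✓)  00100(✓)  00111(✓)  01001(✓)  01011(✓)  01100(✓)  01101(✓)  10001(✓)  10100(✓)  10111(✓)  11001(✓)  11010(✓)  11011(✓)  11110(✓)
size-2^1 implicants → -0100  -0111  -1001(✓)  -1011(✓)  0-011  0-100  00-00  00-11  000-0  0001-  01-01  010-1(✓)  0110-  1-001  11-10  110-1(✓)  1101-
size-2^2 implicants → -10-1
Unchecked terms (primes): -0100, -0111, -10-1, 0-011, 0-100, 00-00, 00-11, 000-0, 0001-, 01-01, 0110-, 1-001, 11-10, 1101-
Minterm coverage:
  m0 ⊆ 00-00,000-0
  m3 ⊆ 0-011,00-11,0001-
  m4 ⊆ -0100,0-100,00-00
  m7 ⊆ -0111,00-11
  m9 ⊆ -10-1,01-01
  m11 ⊆ -10-1,0-011
  m12 ⊆ 0-100,0110-
  m13 ⊆ 01-01,0110-
  m17 ⊆ 1-001 [E]
  m20 ⊆ -0100 [E]
  m23 ⊆ -0111 [E]
  m25 ⊆ -10-1,1-001
  m26 ⊆ 11-10,1101-
  m27 ⊆ -10-1,1101-
  m30 ⊆ 11-10 [E]
E = {-0100, -0111, 1-001, 11-10}

YES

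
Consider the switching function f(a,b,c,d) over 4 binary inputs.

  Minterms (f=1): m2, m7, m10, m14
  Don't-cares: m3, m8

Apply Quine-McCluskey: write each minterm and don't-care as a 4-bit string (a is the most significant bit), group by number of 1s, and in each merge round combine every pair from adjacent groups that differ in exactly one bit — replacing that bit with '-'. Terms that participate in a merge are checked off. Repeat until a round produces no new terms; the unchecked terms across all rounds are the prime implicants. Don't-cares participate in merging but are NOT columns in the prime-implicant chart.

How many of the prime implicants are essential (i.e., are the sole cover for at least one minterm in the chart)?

size-2^0 implicants → 0010(✓)  0011(✓)  0111(✓)  1000(✓)  1010(✓)  1110(✓)
size-2^1 implicants → -010  0-11  001-  1-10  10-0
Unchecked terms (primes): -010, 0-11, 001-, 1-10, 10-0
Minterm coverage:
  m2 ⊆ -010,001-
  m7 ⊆ 0-11 [E]
  m10 ⊆ -010,1-10,10-0
  m14 ⊆ 1-10 [E]
E = {0-11, 1-10}

2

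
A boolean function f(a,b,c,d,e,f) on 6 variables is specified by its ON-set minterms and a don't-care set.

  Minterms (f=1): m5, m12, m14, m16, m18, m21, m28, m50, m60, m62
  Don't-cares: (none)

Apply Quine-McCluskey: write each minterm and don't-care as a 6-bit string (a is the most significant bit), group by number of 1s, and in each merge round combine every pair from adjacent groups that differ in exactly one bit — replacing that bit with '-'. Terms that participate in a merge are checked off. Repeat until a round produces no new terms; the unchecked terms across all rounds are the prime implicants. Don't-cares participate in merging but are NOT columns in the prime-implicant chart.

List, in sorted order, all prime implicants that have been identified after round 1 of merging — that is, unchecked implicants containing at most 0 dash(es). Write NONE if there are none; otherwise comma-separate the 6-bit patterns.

NONE

size-2^0 implicants → 000101(✓)  001100(✓)  001110(✓)  010000(✓)  010010(✓)  010101(✓)  011100(✓)  110010(✓)  111100(✓)  111110(✓)
size-2^1 implicants → -10010  -11100  0-0101  0-1100  0011-0  0100-0  1111-0
Unchecked terms (primes): -10010, -11100, 0-0101, 0-1100, 0011-0, 0100-0, 1111-0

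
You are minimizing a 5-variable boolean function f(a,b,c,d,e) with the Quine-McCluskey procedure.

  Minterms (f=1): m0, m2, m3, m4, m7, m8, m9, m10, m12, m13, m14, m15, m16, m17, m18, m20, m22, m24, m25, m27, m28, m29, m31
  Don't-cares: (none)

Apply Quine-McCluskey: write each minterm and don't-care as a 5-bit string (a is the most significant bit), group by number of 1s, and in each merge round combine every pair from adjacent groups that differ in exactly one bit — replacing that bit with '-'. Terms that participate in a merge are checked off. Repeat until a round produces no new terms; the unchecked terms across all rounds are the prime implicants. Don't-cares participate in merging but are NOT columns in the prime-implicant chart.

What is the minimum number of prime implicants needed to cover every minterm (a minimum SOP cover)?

8

Round 0: 00000✓ 00010✓ 00011✓ 00100✓ 00111✓ 01000✓ 01001✓ 01010✓ 01100✓ 01101✓ 01110✓ 01111✓ 10000✓ 10001✓ 10010✓ 10100✓ 10110✓ 11000✓ 11001✓ 11011✓ 11100✓ 11101✓ 11111✓
Round 1: -0000✓ -0010✓ -0100✓ -1000✓ -1001✓ -1100✓ -1101✓ -1111✓ 0-000✓ 0-010✓ 0-100✓ 0-111 00-00✓ 00-11 000-0✓ 0001- 01-00✓ 01-01✓ 01-10✓ 010-0✓ 0100-✓ 011-0✓ 011-1✓ 0110-✓ 0111-✓ 1-000✓ 1-001✓ 1-100✓ 10-00✓ 10-10✓ 100-0✓ 1000-✓ 101-0✓ 11-00✓ 11-01✓ 11-11✓ 110-1✓ 1100-✓ 111-1✓ 1110-✓
Round 2: --000✓ --100✓ -0-00✓ -00-0 -1-00✓ -1-01✓ -100-✓ -11-1 -110-✓ 0--00✓ 0-0-0 01--0 01-0-✓ 011-- 1--00✓ 1-00- 10--0 11--1 11-0-✓
Round 3: ---00 -1-0-
PIs = {---00, -00-0, -1-0-, -11-1, 0-0-0, 0-111, 00-11, 0001-, 01--0, 011--, 1-00-, 10--0, 11--1}
Coverage chart:
  m0: ---00,-00-0,0-0-0
  m2: -00-0,0-0-0,0001-
  m3: 00-11,0001-
  m4: ---00 ←essential
  m7: 0-111,00-11
  m8: ---00,-1-0-,0-0-0,01--0
  m9: -1-0- ←essential
  m10: 0-0-0,01--0
  m12: ---00,-1-0-,01--0,011--
  m13: -1-0-,-11-1,011--
  m14: 01--0,011--
  m15: -11-1,0-111,011--
  m16: ---00,-00-0,1-00-,10--0
  m17: 1-00- ←essential
  m18: -00-0,10--0
  m20: ---00,10--0
  m22: 10--0 ←essential
  m24: ---00,-1-0-,1-00-
  m25: -1-0-,1-00-,11--1
  m27: 11--1 ←essential
  m28: ---00,-1-0-
  m29: -1-0-,-11-1,11--1
  m31: -11-1,11--1
Essential: ---00, -1-0-, 1-00-, 10--0, 11--1
Petrick residual → 0-0-0, 00-11, 011--
Min cover (8 terms): d'e' + bd' + a'c'e' + a'b'de + a'bc + ac'd' + ab'e' + abe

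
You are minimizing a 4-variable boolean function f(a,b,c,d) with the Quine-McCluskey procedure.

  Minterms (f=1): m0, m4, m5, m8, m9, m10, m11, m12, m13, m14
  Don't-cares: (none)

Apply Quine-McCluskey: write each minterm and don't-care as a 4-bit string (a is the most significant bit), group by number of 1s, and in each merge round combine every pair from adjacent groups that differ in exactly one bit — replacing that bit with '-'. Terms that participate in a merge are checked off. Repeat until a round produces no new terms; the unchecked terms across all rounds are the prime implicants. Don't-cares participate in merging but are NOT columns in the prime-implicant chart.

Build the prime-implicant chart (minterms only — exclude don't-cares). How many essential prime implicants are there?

4

Round 0: 0000✓ 0100✓ 0101✓ 1000✓ 1001✓ 1010✓ 1011✓ 1100✓ 1101✓ 1110✓
Round 1: -000✓ -100✓ -101✓ 0-00✓ 010-✓ 1-00✓ 1-01✓ 1-10✓ 10-0✓ 10-1✓ 100-✓ 101-✓ 11-0✓ 110-✓
Round 2: --00 -10- 1--0 1-0- 10--
PIs = {--00, -10-, 1--0, 1-0-, 10--}
Coverage chart:
  m0: --00 ←essential
  m4: --00,-10-
  m5: -10- ←essential
  m8: --00,1--0,1-0-,10--
  m9: 1-0-,10--
  m10: 1--0,10--
  m11: 10-- ←essential
  m12: --00,-10-,1--0,1-0-
  m13: -10-,1-0-
  m14: 1--0 ←essential
Essential: --00, -10-, 1--0, 10--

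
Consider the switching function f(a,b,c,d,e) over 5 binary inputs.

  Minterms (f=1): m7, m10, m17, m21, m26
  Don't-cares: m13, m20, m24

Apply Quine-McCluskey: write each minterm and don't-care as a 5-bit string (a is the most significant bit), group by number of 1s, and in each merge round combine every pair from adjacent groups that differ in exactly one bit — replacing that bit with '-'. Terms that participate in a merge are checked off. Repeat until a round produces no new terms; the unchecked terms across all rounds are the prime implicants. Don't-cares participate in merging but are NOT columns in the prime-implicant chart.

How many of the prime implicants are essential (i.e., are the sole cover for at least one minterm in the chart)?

Round 0: 00111 01010✓ 01101 10001✓ 10100✓ 10101✓ 11000✓ 11010✓
Round 1: -1010 10-01 1010- 110-0
PIs = {-1010, 00111, 01101, 10-01, 1010-, 110-0}
Coverage chart:
  m7: 00111 ←essential
  m10: -1010 ←essential
  m17: 10-01 ←essential
  m21: 10-01,1010-
  m26: -1010,110-0
Essential: -1010, 00111, 10-01

3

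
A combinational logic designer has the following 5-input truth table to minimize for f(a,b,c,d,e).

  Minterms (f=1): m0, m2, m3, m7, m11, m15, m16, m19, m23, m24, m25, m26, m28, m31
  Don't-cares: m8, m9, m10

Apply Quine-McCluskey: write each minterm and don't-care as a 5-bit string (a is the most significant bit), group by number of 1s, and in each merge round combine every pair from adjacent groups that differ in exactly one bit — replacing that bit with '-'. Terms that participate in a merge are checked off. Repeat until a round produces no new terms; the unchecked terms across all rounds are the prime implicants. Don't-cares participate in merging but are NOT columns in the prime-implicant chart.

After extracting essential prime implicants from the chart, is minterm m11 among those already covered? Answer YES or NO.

NO

size-2^0 implicants → 00000(✓)  00010(✓)  00011(✓)  00111(✓)  01000(✓)  01001(✓)  01010(✓)  01011(✓)  01111(✓)  10000(✓)  10011(✓)  10111(✓)  11000(✓)  11001(✓)  11010(✓)  11100(✓)  11111(✓)
size-2^1 implicants → -0000(✓)  -0011(✓)  -0111(✓)  -1000(✓)  -1001(✓)  -1010(✓)  -1111(✓)  0-000(✓)  0-010(✓)  0-011(✓)  0-111(✓)  00-11(✓)  000-0(✓)  0001-(✓)  01-11(✓)  010-0(✓)  010-1(✓)  0100-(✓)  0101-(✓)  1-000(✓)  1-111(✓)  10-11(✓)  11-00  110-0(✓)  1100-(✓)
size-2^2 implicants → --000  --111  -0-11  -10-0  -100-  0--11  0-0-0  0-01-  010--
Unchecked terms (primes): --000, --111, -0-11, -10-0, -100-, 0--11, 0-0-0, 0-01-, 010--, 11-00
Minterm coverage:
  m0 ⊆ --000,0-0-0
  m2 ⊆ 0-0-0,0-01-
  m3 ⊆ -0-11,0--11,0-01-
  m7 ⊆ --111,-0-11,0--11
  m11 ⊆ 0--11,0-01-,010--
  m15 ⊆ --111,0--11
  m16 ⊆ --000 [E]
  m19 ⊆ -0-11 [E]
  m23 ⊆ --111,-0-11
  m24 ⊆ --000,-10-0,-100-,11-00
  m25 ⊆ -100- [E]
  m26 ⊆ -10-0 [E]
  m28 ⊆ 11-00 [E]
  m31 ⊆ --111 [E]
E = {--000, --111, -0-11, -10-0, -100-, 11-00}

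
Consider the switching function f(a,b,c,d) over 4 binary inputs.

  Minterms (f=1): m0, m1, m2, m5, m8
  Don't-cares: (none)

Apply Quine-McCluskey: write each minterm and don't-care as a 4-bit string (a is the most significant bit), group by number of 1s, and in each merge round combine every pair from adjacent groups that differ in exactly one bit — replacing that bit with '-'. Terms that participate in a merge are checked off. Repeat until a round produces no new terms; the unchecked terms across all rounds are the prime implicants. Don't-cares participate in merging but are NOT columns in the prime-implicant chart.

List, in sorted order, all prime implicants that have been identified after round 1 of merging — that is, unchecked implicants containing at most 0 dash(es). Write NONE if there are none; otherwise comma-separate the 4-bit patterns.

size-2^0 implicants → 0000(✓)  0001(✓)  0010(✓)  0101(✓)  1000(✓)
size-2^1 implicants → -000  0-01  00-0  000-
Unchecked terms (primes): -000, 0-01, 00-0, 000-

NONE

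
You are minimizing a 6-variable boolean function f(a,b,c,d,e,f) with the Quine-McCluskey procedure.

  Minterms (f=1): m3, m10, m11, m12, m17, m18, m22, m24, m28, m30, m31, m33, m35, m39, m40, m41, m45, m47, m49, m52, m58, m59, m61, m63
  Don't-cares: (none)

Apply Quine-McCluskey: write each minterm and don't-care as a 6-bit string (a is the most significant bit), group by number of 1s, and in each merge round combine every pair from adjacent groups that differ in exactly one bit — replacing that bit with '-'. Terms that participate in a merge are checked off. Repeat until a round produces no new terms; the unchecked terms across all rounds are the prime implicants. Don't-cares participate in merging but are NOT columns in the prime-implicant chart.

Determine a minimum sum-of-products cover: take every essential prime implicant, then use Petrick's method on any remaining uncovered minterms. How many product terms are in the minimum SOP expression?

size-2^0 implicants → 000011(✓)  001010(✓)  001011(✓)  001100(✓)  010001(✓)  010010(✓)  010110(✓)  011000(✓)  011100(✓)  011110(✓)  011111(✓)  100001(✓)  100011(✓)  100111(✓)  101000(✓)  101001(✓)  101101(✓)  101111(✓)  110001(✓)  110100  111010(✓)  111011(✓)  111101(✓)  111111(✓)
size-2^1 implicants → -00011  -10001  -11111  0-1100  00-011  00101-  01-110  010-10  011-00  0111-0  01111-  1-0001  1-1101(✓)  1-1111(✓)  10-001  10-111  100-11  1000-1  101-01  10100-  1011-1(✓)  111-11  11101-  1111-1(✓)
size-2^2 implicants → 1-11-1
Unchecked terms (primes): -00011, -10001, -11111, 0-1100, 00-011, 00101-, 01-110, 010-10, 011-00, 0111-0, 01111-, 1-0001, 1-11-1, 10-001, 10-111, 100-11, 1000-1, 101-01, 10100-, 110100, 111-11, 11101-
Minterm coverage:
  m3 ⊆ -00011,00-011
  m10 ⊆ 00101- [E]
  m11 ⊆ 00-011,00101-
  m12 ⊆ 0-1100 [E]
  m17 ⊆ -10001 [E]
  m18 ⊆ 010-10 [E]
  m22 ⊆ 01-110,010-10
  m24 ⊆ 011-00 [E]
  m28 ⊆ 0-1100,011-00,0111-0
  m30 ⊆ 01-110,0111-0,01111-
  m31 ⊆ -11111,01111-
  m33 ⊆ 1-0001,10-001,1000-1
  m35 ⊆ -00011,100-11,1000-1
  m39 ⊆ 10-111,100-11
  m40 ⊆ 10100- [E]
  m41 ⊆ 10-001,101-01,10100-
  m45 ⊆ 1-11-1,101-01
  m47 ⊆ 1-11-1,10-111
  m49 ⊆ -10001,1-0001
  m52 ⊆ 110100 [E]
  m58 ⊆ 11101- [E]
  m59 ⊆ 111-11,11101-
  m61 ⊆ 1-11-1 [E]
  m63 ⊆ -11111,1-11-1,111-11
E = {-10001, 0-1100, 00101-, 010-10, 011-00, 1-11-1, 10100-, 110100, 11101-}
Petrick residual → -00011, 01111-, 1-0001, 10-111
Cover = b'c'd'ef + bc'd'e'f + a'cde'f' + a'b'cd'e + a'bc'ef' + a'bce'f' + a'bcde + ac'd'e'f + acdf + ab'def + ab'cd'e' + abc'de'f' + abcd'e  |cover|=13

13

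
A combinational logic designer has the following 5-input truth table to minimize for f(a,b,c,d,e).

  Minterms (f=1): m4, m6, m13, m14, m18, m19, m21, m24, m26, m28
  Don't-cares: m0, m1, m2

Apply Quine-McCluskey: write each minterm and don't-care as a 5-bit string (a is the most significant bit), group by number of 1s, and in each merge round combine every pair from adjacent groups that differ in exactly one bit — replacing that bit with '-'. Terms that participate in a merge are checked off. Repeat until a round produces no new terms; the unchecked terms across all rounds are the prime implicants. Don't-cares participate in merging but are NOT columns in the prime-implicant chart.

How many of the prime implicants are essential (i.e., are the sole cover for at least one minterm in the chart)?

6

size-2^0 implicants → 00000(✓)  00001(✓)  00010(✓)  00100(✓)  00110(✓)  01101  01110(✓)  10010(✓)  10011(✓)  10101  11000(✓)  11010(✓)  11100(✓)
size-2^1 implicants → -0010  0-110  00-00(✓)  00-10(✓)  000-0(✓)  0000-  001-0(✓)  1-010  1001-  11-00  110-0
size-2^2 implicants → 00--0
Unchecked terms (primes): -0010, 0-110, 00--0, 0000-, 01101, 1-010, 1001-, 10101, 11-00, 110-0
Minterm coverage:
  m4 ⊆ 00--0 [E]
  m6 ⊆ 0-110,00--0
  m13 ⊆ 01101 [E]
  m14 ⊆ 0-110 [E]
  m18 ⊆ -0010,1-010,1001-
  m19 ⊆ 1001- [E]
  m21 ⊆ 10101 [E]
  m24 ⊆ 11-00,110-0
  m26 ⊆ 1-010,110-0
  m28 ⊆ 11-00 [E]
E = {0-110, 00--0, 01101, 1001-, 10101, 11-00}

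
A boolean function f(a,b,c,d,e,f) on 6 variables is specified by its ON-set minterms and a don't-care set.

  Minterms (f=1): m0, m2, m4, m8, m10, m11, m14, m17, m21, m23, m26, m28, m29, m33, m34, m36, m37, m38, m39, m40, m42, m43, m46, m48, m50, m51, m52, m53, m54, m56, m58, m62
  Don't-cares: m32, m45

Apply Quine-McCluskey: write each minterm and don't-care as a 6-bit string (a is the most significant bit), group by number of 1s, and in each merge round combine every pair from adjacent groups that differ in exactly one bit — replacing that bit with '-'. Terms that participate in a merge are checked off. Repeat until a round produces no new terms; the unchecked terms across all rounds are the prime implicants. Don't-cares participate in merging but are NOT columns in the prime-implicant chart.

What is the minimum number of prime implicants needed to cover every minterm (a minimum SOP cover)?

14

Round 0: 000000✓ 000010✓ 000100✓ 001000✓ 001010✓ 001011✓ 001110✓ 010001✓ 010101✓ 010111✓ 011010✓ 011100✓ 011101✓ 100000✓ 100001✓ 100010✓ 100100✓ 100101✓ 100110✓ 100111✓ 101000✓ 101010✓ 101011✓ 101101✓ 101110✓ 110000✓ 110010✓ 110011✓ 110100✓ 110101✓ 110110✓ 111000✓ 111010✓ 111110✓
Round 1: -00000✓ -00010✓ -00100✓ -01000✓ -01010✓ -01011✓ -01110✓ -10101 -11010✓ 0-1010✓ 00-000✓ 00-010✓ 000-00✓ 0000-0✓ 001-10✓ 0010-0✓ 00101-✓ 01-101 010-01 0101-1 01110- 1-0000✓ 1-0010✓ 1-0100✓ 1-0101✓ 1-0110✓ 1-1000✓ 1-1010✓ 1-1110✓ 10-000✓ 10-010✓ 10-101 10-110✓ 100-00✓ 100-01✓ 100-10✓ 1000-0✓ 10000-✓ 1001-0✓ 1001-1✓ 10010-✓ 10011-✓ 101-10✓ 1010-0✓ 10101-✓ 11-000✓ 11-010✓ 11-110✓ 110-00✓ 110-10✓ 1100-0✓ 11001- 1101-0✓ 11010-✓ 111-10✓ 1110-0✓
Round 2: --1010 -0-000✓ -0-010✓ -00-00 -000-0✓ -01-10 -010-0✓ -0101- 00-0-0✓ 1--000✓ 1--010✓ 1--110✓ 1-0-00✓ 1-0-10✓ 1-00-0✓ 1-01-0✓ 1-010- 1-1-10✓ 1-10-0✓ 10--10✓ 10-0-0✓ 100--0✓ 100-0- 1001-- 11--10✓ 11-0-0✓ 110--0✓
Round 3: -0-0-0 1---10 1--0-0 1-0--0
PIs = {--1010, -0-0-0, -00-00, -01-10, -0101-, -10101, 01-101, 010-01, 0101-1, 01110-, 1---10, 1--0-0, 1-0--0, 1-010-, 10-101, 100-0-, 1001--, 11001-}
Coverage chart:
  m0: -0-0-0,-00-00
  m2: -0-0-0 ←essential
  m4: -00-00 ←essential
  m8: -0-0-0 ←essential
  m10: --1010,-0-0-0,-01-10,-0101-
  m11: -0101- ←essential
  m14: -01-10 ←essential
  m17: 010-01 ←essential
  m21: -10101,01-101,010-01,0101-1
  m23: 0101-1 ←essential
  m26: --1010 ←essential
  m28: 01110- ←essential
  m29: 01-101,01110-
  m33: 100-0- ←essential
  m34: -0-0-0,1---10,1--0-0,1-0--0
  m36: -00-00,1-0--0,1-010-,100-0-,1001--
  m37: 1-010-,10-101,100-0-,1001--
  m38: 1---10,1-0--0,1001--
  m39: 1001-- ←essential
  m40: -0-0-0,1--0-0
  m42: --1010,-0-0-0,-01-10,-0101-,1---10,1--0-0
  m43: -0101- ←essential
  m46: -01-10,1---10
  m48: 1--0-0,1-0--0
  m50: 1---10,1--0-0,1-0--0,11001-
  m51: 11001- ←essential
  m52: 1-0--0,1-010-
  m53: -10101,1-010-
  m54: 1---10,1-0--0
  m56: 1--0-0 ←essential
  m58: --1010,1---10,1--0-0
  m62: 1---10 ←essential
Essential: --1010, -0-0-0, -00-00, -01-10, -0101-, 010-01, 0101-1, 01110-, 1---10, 1--0-0, 100-0-, 1001--, 11001-
Petrick residual → 1-010-
Min cover (14 terms): cd'ef' + b'd'f' + b'c'e'f' + b'cef' + b'cd'e + a'bc'e'f + a'bc'df + a'bcde' + aef' + ad'f' + ac'de' + ab'c'e' + ab'c'd + abc'd'e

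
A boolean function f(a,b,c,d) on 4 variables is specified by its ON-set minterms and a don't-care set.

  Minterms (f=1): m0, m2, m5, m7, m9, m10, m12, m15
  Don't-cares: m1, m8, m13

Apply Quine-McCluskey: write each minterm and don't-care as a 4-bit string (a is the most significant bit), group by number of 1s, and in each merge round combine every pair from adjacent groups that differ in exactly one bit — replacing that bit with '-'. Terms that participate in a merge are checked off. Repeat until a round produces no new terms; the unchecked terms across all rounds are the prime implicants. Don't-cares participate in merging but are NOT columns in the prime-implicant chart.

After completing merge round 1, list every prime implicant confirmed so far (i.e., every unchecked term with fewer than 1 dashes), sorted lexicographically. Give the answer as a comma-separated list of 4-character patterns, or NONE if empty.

[col 0] 0000*, 0001*, 0010*, 0101*, 0111*, 1000*, 1001*, 1010*, 1100*, 1101*, 1111*
[col 1] -000*, -001*, -010*, -101*, -111*, 0-01*, 00-0*, 000-*, 01-1*, 1-00*, 1-01*, 10-0*, 100-*, 11-1*, 110-*
[col 2] --01, -0-0, -00-, -1-1, 1-0-
Prime implicants: --01, -0-0, -00-, -1-1, 1-0-

NONE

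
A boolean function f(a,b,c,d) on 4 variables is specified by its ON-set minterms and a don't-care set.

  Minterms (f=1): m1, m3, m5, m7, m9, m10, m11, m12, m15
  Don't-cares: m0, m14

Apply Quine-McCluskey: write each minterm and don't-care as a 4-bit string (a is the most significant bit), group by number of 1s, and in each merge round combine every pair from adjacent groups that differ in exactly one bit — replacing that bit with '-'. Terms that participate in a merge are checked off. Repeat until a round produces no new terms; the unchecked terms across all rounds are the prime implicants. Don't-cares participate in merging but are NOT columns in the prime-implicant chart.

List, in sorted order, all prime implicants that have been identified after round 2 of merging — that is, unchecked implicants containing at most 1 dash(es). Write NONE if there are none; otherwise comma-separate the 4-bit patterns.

000-, 11-0

size-2^0 implicants → 0000(✓)  0001(✓)  0011(✓)  0101(✓)  0111(✓)  1001(✓)  1010(✓)  1011(✓)  1100(✓)  1110(✓)  1111(✓)
size-2^1 implicants → -001(✓)  -011(✓)  -111(✓)  0-01(✓)  0-11(✓)  00-1(✓)  000-  01-1(✓)  1-10(✓)  1-11(✓)  10-1(✓)  101-(✓)  11-0  111-(✓)
size-2^2 implicants → --11  -0-1  0--1  1-1-
Unchecked terms (primes): --11, -0-1, 0--1, 000-, 1-1-, 11-0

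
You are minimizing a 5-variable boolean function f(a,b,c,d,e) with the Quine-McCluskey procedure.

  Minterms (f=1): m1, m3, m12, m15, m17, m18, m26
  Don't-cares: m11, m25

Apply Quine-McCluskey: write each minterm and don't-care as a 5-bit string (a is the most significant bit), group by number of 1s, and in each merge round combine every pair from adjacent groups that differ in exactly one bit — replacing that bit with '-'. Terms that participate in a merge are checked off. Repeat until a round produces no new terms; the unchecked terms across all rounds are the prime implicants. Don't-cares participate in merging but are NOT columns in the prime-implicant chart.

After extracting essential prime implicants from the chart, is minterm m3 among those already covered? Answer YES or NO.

NO

[col 0] 00001*, 00011*, 01011*, 01100, 01111*, 10001*, 10010*, 11001*, 11010*
[col 1] -0001, 0-011, 000-1, 01-11, 1-001, 1-010
Prime implicants: -0001, 0-011, 000-1, 01-11, 01100, 1-001, 1-010
PI chart (minterm → PIs covering it):
  1 | -0001,000-1
  3 | 0-011,000-1
  12 | 01100  (sole → essential)
  15 | 01-11  (sole → essential)
  17 | -0001,1-001
  18 | 1-010  (sole → essential)
  26 | 1-010  (sole → essential)
Essential prime implicants: 01-11, 01100, 1-010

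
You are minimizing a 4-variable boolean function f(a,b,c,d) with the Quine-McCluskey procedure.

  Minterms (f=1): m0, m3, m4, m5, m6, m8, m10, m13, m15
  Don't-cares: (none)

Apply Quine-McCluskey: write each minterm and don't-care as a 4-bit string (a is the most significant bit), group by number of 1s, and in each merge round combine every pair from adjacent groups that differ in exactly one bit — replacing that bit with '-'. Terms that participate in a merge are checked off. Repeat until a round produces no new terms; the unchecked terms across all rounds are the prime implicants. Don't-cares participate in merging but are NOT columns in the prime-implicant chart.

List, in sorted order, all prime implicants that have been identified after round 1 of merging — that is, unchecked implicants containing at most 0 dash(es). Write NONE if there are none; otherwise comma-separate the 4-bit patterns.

0011

[col 0] 0000*, 0011, 0100*, 0101*, 0110*, 1000*, 1010*, 1101*, 1111*
[col 1] -000, -101, 0-00, 01-0, 010-, 10-0, 11-1
Prime implicants: -000, -101, 0-00, 0011, 01-0, 010-, 10-0, 11-1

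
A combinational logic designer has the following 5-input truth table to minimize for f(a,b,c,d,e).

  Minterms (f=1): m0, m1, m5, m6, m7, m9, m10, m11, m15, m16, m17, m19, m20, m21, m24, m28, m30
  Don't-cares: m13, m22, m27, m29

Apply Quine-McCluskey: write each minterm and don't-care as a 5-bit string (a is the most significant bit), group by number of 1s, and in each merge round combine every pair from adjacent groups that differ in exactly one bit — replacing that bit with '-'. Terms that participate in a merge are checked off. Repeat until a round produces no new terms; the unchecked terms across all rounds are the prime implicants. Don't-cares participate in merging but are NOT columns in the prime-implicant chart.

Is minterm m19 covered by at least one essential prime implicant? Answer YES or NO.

NO

[col 0] 00000*, 00001*, 00101*, 00110*, 00111*, 01001*, 01010*, 01011*, 01101*, 01111*, 10000*, 10001*, 10011*, 10100*, 10101*, 10110*, 11000*, 11011*, 11100*, 11101*, 11110*
[col 1] -0000*, -0001*, -0101*, -0110, -1011, -1101*, 0-001*, 0-101*, 0-111*, 00-01*, 0000-*, 001-1*, 0011-, 01-01*, 01-11*, 010-1*, 0101-, 011-1*, 1-000*, 1-011, 1-100*, 1-101*, 1-110*, 10-00*, 10-01*, 100-1, 1000-*, 101-0*, 1010-*, 11-00*, 111-0*, 1110-*
[col 2] --101, -0-01, -000-, 0--01, 0-1-1, 01--1, 1--00, 1-1-0, 1-10-, 10-0-
Prime implicants: --101, -0-01, -000-, -0110, -1011, 0--01, 0-1-1, 0011-, 01--1, 0101-, 1--00, 1-011, 1-1-0, 1-10-, 10-0-, 100-1
PI chart (minterm → PIs covering it):
  0 | -000-  (sole → essential)
  1 | -0-01,-000-,0--01
  5 | --101,-0-01,0--01,0-1-1
  6 | -0110,0011-
  7 | 0-1-1,0011-
  9 | 0--01,01--1
  10 | 0101-  (sole → essential)
  11 | -1011,01--1,0101-
  15 | 0-1-1,01--1
  16 | -000-,1--00,10-0-
  17 | -0-01,-000-,10-0-,100-1
  19 | 1-011,100-1
  20 | 1--00,1-1-0,1-10-,10-0-
  21 | --101,-0-01,1-10-,10-0-
  24 | 1--00  (sole → essential)
  28 | 1--00,1-1-0,1-10-
  30 | 1-1-0  (sole → essential)
Essential prime implicants: -000-, 0101-, 1--00, 1-1-0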